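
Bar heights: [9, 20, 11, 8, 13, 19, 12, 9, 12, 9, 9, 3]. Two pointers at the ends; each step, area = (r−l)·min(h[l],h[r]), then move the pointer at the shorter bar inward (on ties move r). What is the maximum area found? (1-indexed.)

l=1 r=12: min(9,3)*11=33 best=33 *, r--
l=1 r=11: min(9,9)*10=90 best=90 *, r--
l=1 r=10: min(9,9)*9=81 best=90, r--
l=1 r=9: min(9,12)*8=72 best=90, l++
l=2 r=9: min(20,12)*7=84 best=90, r--
l=2 r=8: min(20,9)*6=54 best=90, r--
l=2 r=7: min(20,12)*5=60 best=90, r--
l=2 r=6: min(20,19)*4=76 best=90, r--
l=2 r=5: min(20,13)*3=39 best=90, r--
l=2 r=4: min(20,8)*2=16 best=90, r--
l=2 r=3: min(20,11)*1=11 best=90, r--

max area = 90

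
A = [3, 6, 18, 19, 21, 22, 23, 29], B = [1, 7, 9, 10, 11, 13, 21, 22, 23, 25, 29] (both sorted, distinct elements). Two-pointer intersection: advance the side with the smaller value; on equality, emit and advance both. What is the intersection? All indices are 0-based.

i=0 j=0: 3>1, j++
i=0 j=1: 3<7, i++
i=1 j=1: 6<7, i++
i=2 j=1: 18>7, j++
i=2 j=2: 18>9, j++
i=2 j=3: 18>10, j++
i=2 j=4: 18>11, j++
i=2 j=5: 18>13, j++
i=2 j=6: 18<21, i++
i=3 j=6: 19<21, i++
i=4 j=6: 21==21 emit, i++,j++
i=5 j=7: 22==22 emit, i++,j++
i=6 j=8: 23==23 emit, i++,j++
i=7 j=9: 29>25, j++
i=7 j=10: 29==29 emit, i++,j++

intersection = [21, 22, 23, 29]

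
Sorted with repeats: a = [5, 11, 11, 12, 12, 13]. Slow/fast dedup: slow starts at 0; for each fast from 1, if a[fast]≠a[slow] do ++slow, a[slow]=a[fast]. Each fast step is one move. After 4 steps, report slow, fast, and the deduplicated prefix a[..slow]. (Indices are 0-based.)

slow=2, fast=5, prefix=[5, 11, 12]

slow=0 fast=1: a[fast]=11≠a[slow]=5 write a[1]=11, slow++,fast++
slow=1 fast=2: a[fast]=11=a[slow] dup, fast++
slow=1 fast=3: a[fast]=12≠a[slow]=11 write a[2]=12, slow++,fast++
slow=2 fast=4: a[fast]=12=a[slow] dup, fast++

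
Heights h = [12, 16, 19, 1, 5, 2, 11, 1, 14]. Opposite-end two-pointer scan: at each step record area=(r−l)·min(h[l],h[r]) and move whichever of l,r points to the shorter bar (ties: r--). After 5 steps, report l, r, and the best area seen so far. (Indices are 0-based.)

[0,8] min(12,14)*8=96 best=96 * → l++
[1,8] min(16,14)*7=98 best=98 * → r--
[1,7] min(16,1)*6=6 best=98 → r--
[1,6] min(16,11)*5=55 best=98 → r--
[1,5] min(16,2)*4=8 best=98 → r--

l=1, r=4, best area=98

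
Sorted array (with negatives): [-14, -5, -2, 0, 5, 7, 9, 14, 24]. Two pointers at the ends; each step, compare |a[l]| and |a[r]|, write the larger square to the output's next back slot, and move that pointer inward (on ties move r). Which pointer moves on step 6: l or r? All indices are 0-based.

r

[0,8] |-14|<=|24| out[8]=576 → r--
[0,7] |-14|<=|14| out[7]=196 → r--
[0,6] |-14|>|9| out[6]=196 → l++
[1,6] |-5|<=|9| out[5]=81 → r--
[1,5] |-5|<=|7| out[4]=49 → r--
[1,4] |-5|<=|5| out[3]=25 → r--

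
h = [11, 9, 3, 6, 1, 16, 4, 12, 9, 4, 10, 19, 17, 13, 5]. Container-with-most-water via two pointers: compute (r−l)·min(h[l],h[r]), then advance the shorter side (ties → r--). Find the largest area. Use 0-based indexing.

max area = 143

[0,14] min(11,5)*14=70 best=70 * → r--
[0,13] min(11,13)*13=143 best=143 * → l++
[1,13] min(9,13)*12=108 best=143 → l++
[2,13] min(3,13)*11=33 best=143 → l++
[3,13] min(6,13)*10=60 best=143 → l++
[4,13] min(1,13)*9=9 best=143 → l++
[5,13] min(16,13)*8=104 best=143 → r--
[5,12] min(16,17)*7=112 best=143 → l++
[6,12] min(4,17)*6=24 best=143 → l++
[7,12] min(12,17)*5=60 best=143 → l++
[8,12] min(9,17)*4=36 best=143 → l++
[9,12] min(4,17)*3=12 best=143 → l++
[10,12] min(10,17)*2=20 best=143 → l++
[11,12] min(19,17)*1=17 best=143 → r--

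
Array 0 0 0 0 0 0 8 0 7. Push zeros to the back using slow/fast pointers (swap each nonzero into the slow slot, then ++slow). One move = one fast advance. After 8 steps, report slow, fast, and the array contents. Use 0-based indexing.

slow=1, fast=8, a=[8, 0, 0, 0, 0, 0, 0, 0, 7]

slow=0 fast=0: a[fast]=0, fast++
slow=0 fast=1: a[fast]=0, fast++
slow=0 fast=2: a[fast]=0, fast++
slow=0 fast=3: a[fast]=0, fast++
slow=0 fast=4: a[fast]=0, fast++
slow=0 fast=5: a[fast]=0, fast++
slow=0 fast=6: a[fast]=8≠0 swap→a[0]=8, slow++,fast++
slow=1 fast=7: a[fast]=0, fast++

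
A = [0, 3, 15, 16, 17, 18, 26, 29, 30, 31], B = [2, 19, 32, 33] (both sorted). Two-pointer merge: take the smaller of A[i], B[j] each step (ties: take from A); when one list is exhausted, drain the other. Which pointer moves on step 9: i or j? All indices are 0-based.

[i=0,j=0] A[i]=0<=B[j]=2 take 0 → i++
[i=1,j=0] A[i]=3>B[j]=2 take 2 → j++
[i=1,j=1] A[i]=3<=B[j]=19 take 3 → i++
[i=2,j=1] A[i]=15<=B[j]=19 take 15 → i++
[i=3,j=1] A[i]=16<=B[j]=19 take 16 → i++
[i=4,j=1] A[i]=17<=B[j]=19 take 17 → i++
[i=5,j=1] A[i]=18<=B[j]=19 take 18 → i++
[i=6,j=1] A[i]=26>B[j]=19 take 19 → j++
[i=6,j=2] A[i]=26<=B[j]=32 take 26 → i++

i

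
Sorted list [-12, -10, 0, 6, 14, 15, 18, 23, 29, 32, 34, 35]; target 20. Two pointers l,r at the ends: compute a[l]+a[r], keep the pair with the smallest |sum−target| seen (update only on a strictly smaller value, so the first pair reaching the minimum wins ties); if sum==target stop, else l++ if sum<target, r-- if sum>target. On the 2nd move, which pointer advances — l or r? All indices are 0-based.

r

l=0 r=11: -12+35=23 d=3 *, r--
l=0 r=10: -12+34=22 d=2 *, r--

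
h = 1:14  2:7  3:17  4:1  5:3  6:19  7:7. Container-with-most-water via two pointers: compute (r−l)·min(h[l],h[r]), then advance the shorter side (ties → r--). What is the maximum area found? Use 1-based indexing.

[1,7] min(14,7)*6=42 best=42 * → r--
[1,6] min(14,19)*5=70 best=70 * → l++
[2,6] min(7,19)*4=28 best=70 → l++
[3,6] min(17,19)*3=51 best=70 → l++
[4,6] min(1,19)*2=2 best=70 → l++
[5,6] min(3,19)*1=3 best=70 → l++

max area = 70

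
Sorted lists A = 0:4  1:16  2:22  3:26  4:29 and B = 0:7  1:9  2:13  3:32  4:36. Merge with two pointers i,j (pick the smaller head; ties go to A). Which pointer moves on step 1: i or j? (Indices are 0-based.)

i

[i=0,j=0] A[i]=4<=B[j]=7 take 4 → i++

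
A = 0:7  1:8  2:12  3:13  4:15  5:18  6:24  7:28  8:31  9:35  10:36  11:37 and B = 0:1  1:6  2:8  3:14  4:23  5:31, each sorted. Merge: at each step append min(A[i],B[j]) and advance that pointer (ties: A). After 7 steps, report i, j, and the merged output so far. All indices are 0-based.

i=4, j=3, merged so far=[1, 6, 7, 8, 8, 12, 13]

i=0 j=0: A[i]=7>B[j]=1 take 1, j++
i=0 j=1: A[i]=7>B[j]=6 take 6, j++
i=0 j=2: A[i]=7<=B[j]=8 take 7, i++
i=1 j=2: A[i]=8<=B[j]=8 take 8, i++
i=2 j=2: A[i]=12>B[j]=8 take 8, j++
i=2 j=3: A[i]=12<=B[j]=14 take 12, i++
i=3 j=3: A[i]=13<=B[j]=14 take 13, i++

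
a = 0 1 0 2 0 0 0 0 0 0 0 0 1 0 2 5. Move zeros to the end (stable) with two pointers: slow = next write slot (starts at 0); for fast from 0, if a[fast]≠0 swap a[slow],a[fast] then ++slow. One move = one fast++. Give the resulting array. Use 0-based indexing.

[1, 2, 1, 2, 5, 0, 0, 0, 0, 0, 0, 0, 0, 0, 0, 0]

slow=0 fast=0: a[fast]=0, fast++
slow=0 fast=1: a[fast]=1≠0 swap→a[0]=1, slow++,fast++
slow=1 fast=2: a[fast]=0, fast++
slow=1 fast=3: a[fast]=2≠0 swap→a[1]=2, slow++,fast++
slow=2 fast=4: a[fast]=0, fast++
slow=2 fast=5: a[fast]=0, fast++
slow=2 fast=6: a[fast]=0, fast++
slow=2 fast=7: a[fast]=0, fast++
slow=2 fast=8: a[fast]=0, fast++
slow=2 fast=9: a[fast]=0, fast++
slow=2 fast=10: a[fast]=0, fast++
slow=2 fast=11: a[fast]=0, fast++
slow=2 fast=12: a[fast]=1≠0 swap→a[2]=1, slow++,fast++
slow=3 fast=13: a[fast]=0, fast++
slow=3 fast=14: a[fast]=2≠0 swap→a[3]=2, slow++,fast++
slow=4 fast=15: a[fast]=5≠0 swap→a[4]=5, slow++,fast++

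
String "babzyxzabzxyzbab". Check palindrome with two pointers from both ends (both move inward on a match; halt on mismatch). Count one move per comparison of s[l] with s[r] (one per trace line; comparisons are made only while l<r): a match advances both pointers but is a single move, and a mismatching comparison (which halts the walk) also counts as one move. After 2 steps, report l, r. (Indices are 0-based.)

l=2, r=13

l=0 r=15: 'b'=='b', l++,r--
l=1 r=14: 'a'=='a', l++,r--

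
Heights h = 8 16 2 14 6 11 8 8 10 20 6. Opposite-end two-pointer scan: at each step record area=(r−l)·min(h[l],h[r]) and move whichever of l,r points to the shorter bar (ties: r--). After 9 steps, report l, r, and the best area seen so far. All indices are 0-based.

l=8, r=9, best area=128

l=0 r=10: min(8,6)*10=60 best=60 *, r--
l=0 r=9: min(8,20)*9=72 best=72 *, l++
l=1 r=9: min(16,20)*8=128 best=128 *, l++
l=2 r=9: min(2,20)*7=14 best=128, l++
l=3 r=9: min(14,20)*6=84 best=128, l++
l=4 r=9: min(6,20)*5=30 best=128, l++
l=5 r=9: min(11,20)*4=44 best=128, l++
l=6 r=9: min(8,20)*3=24 best=128, l++
l=7 r=9: min(8,20)*2=16 best=128, l++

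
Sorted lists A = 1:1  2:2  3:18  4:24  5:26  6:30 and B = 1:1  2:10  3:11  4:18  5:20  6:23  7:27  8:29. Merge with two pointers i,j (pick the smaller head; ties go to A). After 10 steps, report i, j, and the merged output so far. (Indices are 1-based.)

i=1 j=1: A[i]=1<=B[j]=1 take 1, i++
i=2 j=1: A[i]=2>B[j]=1 take 1, j++
i=2 j=2: A[i]=2<=B[j]=10 take 2, i++
i=3 j=2: A[i]=18>B[j]=10 take 10, j++
i=3 j=3: A[i]=18>B[j]=11 take 11, j++
i=3 j=4: A[i]=18<=B[j]=18 take 18, i++
i=4 j=4: A[i]=24>B[j]=18 take 18, j++
i=4 j=5: A[i]=24>B[j]=20 take 20, j++
i=4 j=6: A[i]=24>B[j]=23 take 23, j++
i=4 j=7: A[i]=24<=B[j]=27 take 24, i++

i=5, j=7, merged so far=[1, 1, 2, 10, 11, 18, 18, 20, 23, 24]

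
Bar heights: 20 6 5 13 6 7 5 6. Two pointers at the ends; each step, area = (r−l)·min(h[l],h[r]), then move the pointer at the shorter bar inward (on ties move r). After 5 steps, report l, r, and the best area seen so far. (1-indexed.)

l=1 r=8: min(20,6)*7=42 best=42 *, r--
l=1 r=7: min(20,5)*6=30 best=42, r--
l=1 r=6: min(20,7)*5=35 best=42, r--
l=1 r=5: min(20,6)*4=24 best=42, r--
l=1 r=4: min(20,13)*3=39 best=42, r--

l=1, r=3, best area=42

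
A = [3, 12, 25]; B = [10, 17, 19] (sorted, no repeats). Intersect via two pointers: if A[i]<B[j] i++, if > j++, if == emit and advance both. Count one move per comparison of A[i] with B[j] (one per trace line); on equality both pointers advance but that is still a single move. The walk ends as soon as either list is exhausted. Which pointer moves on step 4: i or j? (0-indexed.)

j

[i=0,j=0] 3<10 → i++
[i=1,j=0] 12>10 → j++
[i=1,j=1] 12<17 → i++
[i=2,j=1] 25>17 → j++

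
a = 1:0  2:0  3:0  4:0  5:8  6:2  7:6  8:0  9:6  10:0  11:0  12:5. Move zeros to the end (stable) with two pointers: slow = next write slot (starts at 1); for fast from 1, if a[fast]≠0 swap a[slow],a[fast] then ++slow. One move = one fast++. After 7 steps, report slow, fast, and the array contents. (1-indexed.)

slow=4, fast=8, a=[8, 2, 6, 0, 0, 0, 0, 0, 6, 0, 0, 5]

(s=1,f=1) a[fast]=0 → fast++
(s=1,f=2) a[fast]=0 → fast++
(s=1,f=3) a[fast]=0 → fast++
(s=1,f=4) a[fast]=0 → fast++
(s=1,f=5) a[fast]=8≠0 swap→a[1]=8 → slow++,fast++
(s=2,f=6) a[fast]=2≠0 swap→a[2]=2 → slow++,fast++
(s=3,f=7) a[fast]=6≠0 swap→a[3]=6 → slow++,fast++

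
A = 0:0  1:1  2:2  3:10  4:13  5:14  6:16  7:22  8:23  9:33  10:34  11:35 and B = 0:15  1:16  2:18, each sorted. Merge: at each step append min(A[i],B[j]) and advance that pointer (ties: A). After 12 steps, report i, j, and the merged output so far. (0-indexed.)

i=0 j=0: A[i]=0<=B[j]=15 take 0, i++
i=1 j=0: A[i]=1<=B[j]=15 take 1, i++
i=2 j=0: A[i]=2<=B[j]=15 take 2, i++
i=3 j=0: A[i]=10<=B[j]=15 take 10, i++
i=4 j=0: A[i]=13<=B[j]=15 take 13, i++
i=5 j=0: A[i]=14<=B[j]=15 take 14, i++
i=6 j=0: A[i]=16>B[j]=15 take 15, j++
i=6 j=1: A[i]=16<=B[j]=16 take 16, i++
i=7 j=1: A[i]=22>B[j]=16 take 16, j++
i=7 j=2: A[i]=22>B[j]=18 take 18, j++
i=7 j=3: B done, take A[i]=22, i++
i=8 j=3: B done, take A[i]=23, i++

i=9, j=3, merged so far=[0, 1, 2, 10, 13, 14, 15, 16, 16, 18, 22, 23]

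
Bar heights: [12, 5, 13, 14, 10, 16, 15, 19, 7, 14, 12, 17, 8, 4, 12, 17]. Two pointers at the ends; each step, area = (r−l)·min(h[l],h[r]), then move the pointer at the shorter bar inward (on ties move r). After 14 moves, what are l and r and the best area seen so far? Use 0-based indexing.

l=7, r=8, best area=180

l=0 r=15: min(12,17)*15=180 best=180 *, l++
l=1 r=15: min(5,17)*14=70 best=180, l++
l=2 r=15: min(13,17)*13=169 best=180, l++
l=3 r=15: min(14,17)*12=168 best=180, l++
l=4 r=15: min(10,17)*11=110 best=180, l++
l=5 r=15: min(16,17)*10=160 best=180, l++
l=6 r=15: min(15,17)*9=135 best=180, l++
l=7 r=15: min(19,17)*8=136 best=180, r--
l=7 r=14: min(19,12)*7=84 best=180, r--
l=7 r=13: min(19,4)*6=24 best=180, r--
l=7 r=12: min(19,8)*5=40 best=180, r--
l=7 r=11: min(19,17)*4=68 best=180, r--
l=7 r=10: min(19,12)*3=36 best=180, r--
l=7 r=9: min(19,14)*2=28 best=180, r--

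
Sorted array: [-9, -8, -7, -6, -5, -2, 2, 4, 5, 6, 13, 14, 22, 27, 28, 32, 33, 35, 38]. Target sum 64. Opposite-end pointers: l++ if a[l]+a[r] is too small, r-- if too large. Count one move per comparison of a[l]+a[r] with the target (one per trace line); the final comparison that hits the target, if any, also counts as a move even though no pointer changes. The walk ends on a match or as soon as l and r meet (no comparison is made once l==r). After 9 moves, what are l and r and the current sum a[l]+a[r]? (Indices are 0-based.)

l=9, r=18, sum=44

l=0 r=18: -9+38=29 <64, l++
l=1 r=18: -8+38=30 <64, l++
l=2 r=18: -7+38=31 <64, l++
l=3 r=18: -6+38=32 <64, l++
l=4 r=18: -5+38=33 <64, l++
l=5 r=18: -2+38=36 <64, l++
l=6 r=18: 2+38=40 <64, l++
l=7 r=18: 4+38=42 <64, l++
l=8 r=18: 5+38=43 <64, l++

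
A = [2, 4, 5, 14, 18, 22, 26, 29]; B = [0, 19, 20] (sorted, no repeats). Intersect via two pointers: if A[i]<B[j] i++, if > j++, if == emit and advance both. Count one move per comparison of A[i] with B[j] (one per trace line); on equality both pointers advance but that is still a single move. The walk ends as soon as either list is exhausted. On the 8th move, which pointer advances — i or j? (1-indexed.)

i=1 j=1: 2>0, j++
i=1 j=2: 2<19, i++
i=2 j=2: 4<19, i++
i=3 j=2: 5<19, i++
i=4 j=2: 14<19, i++
i=5 j=2: 18<19, i++
i=6 j=2: 22>19, j++
i=6 j=3: 22>20, j++

j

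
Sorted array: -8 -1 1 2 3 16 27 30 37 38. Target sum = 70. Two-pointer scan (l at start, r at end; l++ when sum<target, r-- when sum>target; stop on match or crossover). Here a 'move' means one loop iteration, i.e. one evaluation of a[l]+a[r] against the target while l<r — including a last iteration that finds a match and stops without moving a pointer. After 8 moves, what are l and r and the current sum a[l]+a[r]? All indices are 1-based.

l=1 r=10: -8+38=30 <70, l++
l=2 r=10: -1+38=37 <70, l++
l=3 r=10: 1+38=39 <70, l++
l=4 r=10: 2+38=40 <70, l++
l=5 r=10: 3+38=41 <70, l++
l=6 r=10: 16+38=54 <70, l++
l=7 r=10: 27+38=65 <70, l++
l=8 r=10: 30+38=68 <70, l++

l=9, r=10, sum=75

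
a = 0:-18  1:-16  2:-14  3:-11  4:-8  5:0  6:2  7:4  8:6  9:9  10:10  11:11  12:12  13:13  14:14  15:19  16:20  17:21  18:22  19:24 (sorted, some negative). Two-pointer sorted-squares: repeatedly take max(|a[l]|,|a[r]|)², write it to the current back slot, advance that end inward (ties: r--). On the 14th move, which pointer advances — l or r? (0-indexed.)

[0,19] |-18|<=|24| out[19]=576 → r--
[0,18] |-18|<=|22| out[18]=484 → r--
[0,17] |-18|<=|21| out[17]=441 → r--
[0,16] |-18|<=|20| out[16]=400 → r--
[0,15] |-18|<=|19| out[15]=361 → r--
[0,14] |-18|>|14| out[14]=324 → l++
[1,14] |-16|>|14| out[13]=256 → l++
[2,14] |-14|<=|14| out[12]=196 → r--
[2,13] |-14|>|13| out[11]=196 → l++
[3,13] |-11|<=|13| out[10]=169 → r--
[3,12] |-11|<=|12| out[9]=144 → r--
[3,11] |-11|<=|11| out[8]=121 → r--
[3,10] |-11|>|10| out[7]=121 → l++
[4,10] |-8|<=|10| out[6]=100 → r--

r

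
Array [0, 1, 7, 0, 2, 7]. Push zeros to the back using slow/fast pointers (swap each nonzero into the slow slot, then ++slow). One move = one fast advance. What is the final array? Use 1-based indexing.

(s=1,f=1) a[fast]=0 → fast++
(s=1,f=2) a[fast]=1≠0 swap→a[1]=1 → slow++,fast++
(s=2,f=3) a[fast]=7≠0 swap→a[2]=7 → slow++,fast++
(s=3,f=4) a[fast]=0 → fast++
(s=3,f=5) a[fast]=2≠0 swap→a[3]=2 → slow++,fast++
(s=4,f=6) a[fast]=7≠0 swap→a[4]=7 → slow++,fast++

[1, 7, 2, 7, 0, 0]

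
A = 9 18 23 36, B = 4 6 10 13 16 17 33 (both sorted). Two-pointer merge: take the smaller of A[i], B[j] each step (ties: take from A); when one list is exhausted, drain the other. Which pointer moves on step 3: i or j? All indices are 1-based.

i

i=1 j=1: A[i]=9>B[j]=4 take 4, j++
i=1 j=2: A[i]=9>B[j]=6 take 6, j++
i=1 j=3: A[i]=9<=B[j]=10 take 9, i++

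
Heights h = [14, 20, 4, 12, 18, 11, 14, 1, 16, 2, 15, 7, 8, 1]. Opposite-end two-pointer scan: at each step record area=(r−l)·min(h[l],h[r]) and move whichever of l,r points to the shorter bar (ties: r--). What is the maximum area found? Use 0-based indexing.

max area = 140

l=0 r=13: min(14,1)*13=13 best=13 *, r--
l=0 r=12: min(14,8)*12=96 best=96 *, r--
l=0 r=11: min(14,7)*11=77 best=96, r--
l=0 r=10: min(14,15)*10=140 best=140 *, l++
l=1 r=10: min(20,15)*9=135 best=140, r--
l=1 r=9: min(20,2)*8=16 best=140, r--
l=1 r=8: min(20,16)*7=112 best=140, r--
l=1 r=7: min(20,1)*6=6 best=140, r--
l=1 r=6: min(20,14)*5=70 best=140, r--
l=1 r=5: min(20,11)*4=44 best=140, r--
l=1 r=4: min(20,18)*3=54 best=140, r--
l=1 r=3: min(20,12)*2=24 best=140, r--
l=1 r=2: min(20,4)*1=4 best=140, r--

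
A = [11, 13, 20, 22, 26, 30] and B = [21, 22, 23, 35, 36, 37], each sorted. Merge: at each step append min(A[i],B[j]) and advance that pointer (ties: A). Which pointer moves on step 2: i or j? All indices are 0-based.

[i=0,j=0] A[i]=11<=B[j]=21 take 11 → i++
[i=1,j=0] A[i]=13<=B[j]=21 take 13 → i++

i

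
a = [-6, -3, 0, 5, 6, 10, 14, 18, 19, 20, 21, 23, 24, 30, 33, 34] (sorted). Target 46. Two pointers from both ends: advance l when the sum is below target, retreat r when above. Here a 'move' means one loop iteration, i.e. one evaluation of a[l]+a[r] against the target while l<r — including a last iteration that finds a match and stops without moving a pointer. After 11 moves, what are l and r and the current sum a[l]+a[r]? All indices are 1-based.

l=9, r=13, sum=43

l=1 r=16: -6+34=28 <46, l++
l=2 r=16: -3+34=31 <46, l++
l=3 r=16: 0+34=34 <46, l++
l=4 r=16: 5+34=39 <46, l++
l=5 r=16: 6+34=40 <46, l++
l=6 r=16: 10+34=44 <46, l++
l=7 r=16: 14+34=48 >46, r--
l=7 r=15: 14+33=47 >46, r--
l=7 r=14: 14+30=44 <46, l++
l=8 r=14: 18+30=48 >46, r--
l=8 r=13: 18+24=42 <46, l++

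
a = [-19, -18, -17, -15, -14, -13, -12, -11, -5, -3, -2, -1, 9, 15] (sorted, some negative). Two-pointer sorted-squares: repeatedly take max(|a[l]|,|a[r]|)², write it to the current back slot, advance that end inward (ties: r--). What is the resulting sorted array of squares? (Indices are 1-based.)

[1, 4, 9, 25, 81, 121, 144, 169, 196, 225, 225, 289, 324, 361]

[1,14] |-19|>|15| out[14]=361 → l++
[2,14] |-18|>|15| out[13]=324 → l++
[3,14] |-17|>|15| out[12]=289 → l++
[4,14] |-15|<=|15| out[11]=225 → r--
[4,13] |-15|>|9| out[10]=225 → l++
[5,13] |-14|>|9| out[9]=196 → l++
[6,13] |-13|>|9| out[8]=169 → l++
[7,13] |-12|>|9| out[7]=144 → l++
[8,13] |-11|>|9| out[6]=121 → l++
[9,13] |-5|<=|9| out[5]=81 → r--
[9,12] |-5|>|-1| out[4]=25 → l++
[10,12] |-3|>|-1| out[3]=9 → l++
[11,12] |-2|>|-1| out[2]=4 → l++
[12,12] |-1|<=|-1| out[1]=1 → r--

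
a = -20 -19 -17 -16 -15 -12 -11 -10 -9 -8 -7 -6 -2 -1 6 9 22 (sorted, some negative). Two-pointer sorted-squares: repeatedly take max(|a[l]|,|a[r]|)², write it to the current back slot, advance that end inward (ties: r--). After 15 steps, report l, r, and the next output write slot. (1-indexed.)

l=13, r=14, next write slot=2

[1,17] |-20|<=|22| out[17]=484 → r--
[1,16] |-20|>|9| out[16]=400 → l++
[2,16] |-19|>|9| out[15]=361 → l++
[3,16] |-17|>|9| out[14]=289 → l++
[4,16] |-16|>|9| out[13]=256 → l++
[5,16] |-15|>|9| out[12]=225 → l++
[6,16] |-12|>|9| out[11]=144 → l++
[7,16] |-11|>|9| out[10]=121 → l++
[8,16] |-10|>|9| out[9]=100 → l++
[9,16] |-9|<=|9| out[8]=81 → r--
[9,15] |-9|>|6| out[7]=81 → l++
[10,15] |-8|>|6| out[6]=64 → l++
[11,15] |-7|>|6| out[5]=49 → l++
[12,15] |-6|<=|6| out[4]=36 → r--
[12,14] |-6|>|-1| out[3]=36 → l++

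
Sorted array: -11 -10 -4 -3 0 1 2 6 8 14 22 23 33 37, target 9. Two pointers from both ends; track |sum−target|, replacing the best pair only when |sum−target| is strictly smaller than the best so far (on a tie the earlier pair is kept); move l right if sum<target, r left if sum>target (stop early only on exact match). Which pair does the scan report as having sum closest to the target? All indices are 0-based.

l=0 r=13: -11+37=26 d=17 *, r--
l=0 r=12: -11+33=22 d=13 *, r--
l=0 r=11: -11+23=12 d=3 *, r--
l=0 r=10: -11+22=11 d=2 *, r--
l=0 r=9: -11+14=3 d=6, l++
l=1 r=9: -10+14=4 d=5, l++
l=2 r=9: -4+14=10 d=1 *, r--
l=2 r=8: -4+8=4 d=5, l++
l=3 r=8: -3+8=5 d=4, l++
l=4 r=8: 0+8=8 d=1, l++
l=5 r=8: 1+8=9 d=0 *, stop

pair (1, 8) with sum 9 (|Δ|=0)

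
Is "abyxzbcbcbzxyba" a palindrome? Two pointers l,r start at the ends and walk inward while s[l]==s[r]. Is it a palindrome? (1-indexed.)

[1,15] 'a'=='a' → l++,r--
[2,14] 'b'=='b' → l++,r--
[3,13] 'y'=='y' → l++,r--
[4,12] 'x'=='x' → l++,r--
[5,11] 'z'=='z' → l++,r--
[6,10] 'b'=='b' → l++,r--
[7,9] 'c'=='c' → l++,r--

palindrome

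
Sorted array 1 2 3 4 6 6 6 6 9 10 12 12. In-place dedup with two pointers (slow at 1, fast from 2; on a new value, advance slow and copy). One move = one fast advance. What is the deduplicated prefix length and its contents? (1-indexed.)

length 8; prefix = [1, 2, 3, 4, 6, 9, 10, 12]

(s=1,f=2) a[fast]=2≠a[slow]=1 write a[2]=2 → slow++,fast++
(s=2,f=3) a[fast]=3≠a[slow]=2 write a[3]=3 → slow++,fast++
(s=3,f=4) a[fast]=4≠a[slow]=3 write a[4]=4 → slow++,fast++
(s=4,f=5) a[fast]=6≠a[slow]=4 write a[5]=6 → slow++,fast++
(s=5,f=6) a[fast]=6=a[slow] dup → fast++
(s=5,f=7) a[fast]=6=a[slow] dup → fast++
(s=5,f=8) a[fast]=6=a[slow] dup → fast++
(s=5,f=9) a[fast]=9≠a[slow]=6 write a[6]=9 → slow++,fast++
(s=6,f=10) a[fast]=10≠a[slow]=9 write a[7]=10 → slow++,fast++
(s=7,f=11) a[fast]=12≠a[slow]=10 write a[8]=12 → slow++,fast++
(s=8,f=12) a[fast]=12=a[slow] dup → fast++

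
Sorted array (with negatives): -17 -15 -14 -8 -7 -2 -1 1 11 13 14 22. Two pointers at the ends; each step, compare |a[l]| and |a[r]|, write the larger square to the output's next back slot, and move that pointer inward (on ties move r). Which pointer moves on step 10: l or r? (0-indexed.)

l

l=0 r=11: |-17|<=|22| out[11]=484, r--
l=0 r=10: |-17|>|14| out[10]=289, l++
l=1 r=10: |-15|>|14| out[9]=225, l++
l=2 r=10: |-14|<=|14| out[8]=196, r--
l=2 r=9: |-14|>|13| out[7]=196, l++
l=3 r=9: |-8|<=|13| out[6]=169, r--
l=3 r=8: |-8|<=|11| out[5]=121, r--
l=3 r=7: |-8|>|1| out[4]=64, l++
l=4 r=7: |-7|>|1| out[3]=49, l++
l=5 r=7: |-2|>|1| out[2]=4, l++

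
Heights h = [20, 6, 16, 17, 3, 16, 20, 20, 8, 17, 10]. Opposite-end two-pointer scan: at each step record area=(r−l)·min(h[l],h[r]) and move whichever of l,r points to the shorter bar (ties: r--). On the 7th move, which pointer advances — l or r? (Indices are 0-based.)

r

[0,10] min(20,10)*10=100 best=100 * → r--
[0,9] min(20,17)*9=153 best=153 * → r--
[0,8] min(20,8)*8=64 best=153 → r--
[0,7] min(20,20)*7=140 best=153 → r--
[0,6] min(20,20)*6=120 best=153 → r--
[0,5] min(20,16)*5=80 best=153 → r--
[0,4] min(20,3)*4=12 best=153 → r--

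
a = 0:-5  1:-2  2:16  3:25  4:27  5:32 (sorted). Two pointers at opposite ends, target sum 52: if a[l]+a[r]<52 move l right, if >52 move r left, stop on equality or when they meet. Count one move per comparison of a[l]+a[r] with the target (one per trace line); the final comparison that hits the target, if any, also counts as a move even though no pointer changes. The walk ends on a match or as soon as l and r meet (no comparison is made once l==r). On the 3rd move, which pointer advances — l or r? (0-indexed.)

l=0 r=5: -5+32=27 <52, l++
l=1 r=5: -2+32=30 <52, l++
l=2 r=5: 16+32=48 <52, l++

l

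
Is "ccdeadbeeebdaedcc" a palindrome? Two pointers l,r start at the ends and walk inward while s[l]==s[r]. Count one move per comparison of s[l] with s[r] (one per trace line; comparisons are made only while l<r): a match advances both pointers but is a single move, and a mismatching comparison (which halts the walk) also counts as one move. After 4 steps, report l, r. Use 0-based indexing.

l=4, r=12

[0,16] 'c'=='c' → l++,r--
[1,15] 'c'=='c' → l++,r--
[2,14] 'd'=='d' → l++,r--
[3,13] 'e'=='e' → l++,r--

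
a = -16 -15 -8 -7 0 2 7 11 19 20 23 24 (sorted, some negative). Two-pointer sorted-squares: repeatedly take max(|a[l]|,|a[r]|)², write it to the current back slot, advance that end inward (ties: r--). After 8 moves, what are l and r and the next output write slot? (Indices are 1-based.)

[1,12] |-16|<=|24| out[12]=576 → r--
[1,11] |-16|<=|23| out[11]=529 → r--
[1,10] |-16|<=|20| out[10]=400 → r--
[1,9] |-16|<=|19| out[9]=361 → r--
[1,8] |-16|>|11| out[8]=256 → l++
[2,8] |-15|>|11| out[7]=225 → l++
[3,8] |-8|<=|11| out[6]=121 → r--
[3,7] |-8|>|7| out[5]=64 → l++

l=4, r=7, next write slot=4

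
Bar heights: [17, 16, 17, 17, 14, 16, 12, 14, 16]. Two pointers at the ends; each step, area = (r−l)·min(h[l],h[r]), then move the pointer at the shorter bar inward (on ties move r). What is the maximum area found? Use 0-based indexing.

l=0 r=8: min(17,16)*8=128 best=128 *, r--
l=0 r=7: min(17,14)*7=98 best=128, r--
l=0 r=6: min(17,12)*6=72 best=128, r--
l=0 r=5: min(17,16)*5=80 best=128, r--
l=0 r=4: min(17,14)*4=56 best=128, r--
l=0 r=3: min(17,17)*3=51 best=128, r--
l=0 r=2: min(17,17)*2=34 best=128, r--
l=0 r=1: min(17,16)*1=16 best=128, r--

max area = 128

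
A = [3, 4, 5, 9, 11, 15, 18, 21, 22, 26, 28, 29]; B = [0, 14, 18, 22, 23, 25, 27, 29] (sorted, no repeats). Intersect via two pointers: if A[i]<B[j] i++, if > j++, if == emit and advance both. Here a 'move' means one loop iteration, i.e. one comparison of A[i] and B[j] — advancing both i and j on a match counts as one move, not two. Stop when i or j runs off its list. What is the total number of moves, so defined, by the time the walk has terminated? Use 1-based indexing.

17 moves

i=1 j=1: 3>0, j++
i=1 j=2: 3<14, i++
i=2 j=2: 4<14, i++
i=3 j=2: 5<14, i++
i=4 j=2: 9<14, i++
i=5 j=2: 11<14, i++
i=6 j=2: 15>14, j++
i=6 j=3: 15<18, i++
i=7 j=3: 18==18 emit, i++,j++
i=8 j=4: 21<22, i++
i=9 j=4: 22==22 emit, i++,j++
i=10 j=5: 26>23, j++
i=10 j=6: 26>25, j++
i=10 j=7: 26<27, i++
i=11 j=7: 28>27, j++
i=11 j=8: 28<29, i++
i=12 j=8: 29==29 emit, i++,j++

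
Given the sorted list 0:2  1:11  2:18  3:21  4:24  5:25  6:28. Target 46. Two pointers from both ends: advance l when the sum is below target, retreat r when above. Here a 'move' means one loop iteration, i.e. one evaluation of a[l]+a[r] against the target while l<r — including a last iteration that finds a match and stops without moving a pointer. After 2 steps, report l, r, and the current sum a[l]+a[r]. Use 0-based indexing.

l=2, r=6, sum=46

[0,6] 2+28=30 <46 → l++
[1,6] 11+28=39 <46 → l++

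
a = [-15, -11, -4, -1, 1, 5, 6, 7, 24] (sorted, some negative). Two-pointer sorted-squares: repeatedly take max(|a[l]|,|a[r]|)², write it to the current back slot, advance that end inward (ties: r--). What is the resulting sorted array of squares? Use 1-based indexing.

[1, 1, 16, 25, 36, 49, 121, 225, 576]

l=1 r=9: |-15|<=|24| out[9]=576, r--
l=1 r=8: |-15|>|7| out[8]=225, l++
l=2 r=8: |-11|>|7| out[7]=121, l++
l=3 r=8: |-4|<=|7| out[6]=49, r--
l=3 r=7: |-4|<=|6| out[5]=36, r--
l=3 r=6: |-4|<=|5| out[4]=25, r--
l=3 r=5: |-4|>|1| out[3]=16, l++
l=4 r=5: |-1|<=|1| out[2]=1, r--
l=4 r=4: |-1|<=|-1| out[1]=1, r--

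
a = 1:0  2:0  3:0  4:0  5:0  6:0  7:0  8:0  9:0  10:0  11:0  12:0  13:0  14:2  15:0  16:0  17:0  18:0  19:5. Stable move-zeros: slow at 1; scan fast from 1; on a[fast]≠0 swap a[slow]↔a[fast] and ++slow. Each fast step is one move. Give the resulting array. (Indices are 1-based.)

[2, 5, 0, 0, 0, 0, 0, 0, 0, 0, 0, 0, 0, 0, 0, 0, 0, 0, 0]

slow=1 fast=1: a[fast]=0, fast++
slow=1 fast=2: a[fast]=0, fast++
slow=1 fast=3: a[fast]=0, fast++
slow=1 fast=4: a[fast]=0, fast++
slow=1 fast=5: a[fast]=0, fast++
slow=1 fast=6: a[fast]=0, fast++
slow=1 fast=7: a[fast]=0, fast++
slow=1 fast=8: a[fast]=0, fast++
slow=1 fast=9: a[fast]=0, fast++
slow=1 fast=10: a[fast]=0, fast++
slow=1 fast=11: a[fast]=0, fast++
slow=1 fast=12: a[fast]=0, fast++
slow=1 fast=13: a[fast]=0, fast++
slow=1 fast=14: a[fast]=2≠0 swap→a[1]=2, slow++,fast++
slow=2 fast=15: a[fast]=0, fast++
slow=2 fast=16: a[fast]=0, fast++
slow=2 fast=17: a[fast]=0, fast++
slow=2 fast=18: a[fast]=0, fast++
slow=2 fast=19: a[fast]=5≠0 swap→a[2]=5, slow++,fast++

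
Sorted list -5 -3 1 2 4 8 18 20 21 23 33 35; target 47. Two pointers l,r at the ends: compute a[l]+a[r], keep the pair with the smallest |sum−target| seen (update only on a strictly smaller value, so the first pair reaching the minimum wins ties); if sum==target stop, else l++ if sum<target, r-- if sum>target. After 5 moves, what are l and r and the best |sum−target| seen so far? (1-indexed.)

l=6, r=12, best |Δ|=8

[1,12] -5+35=30 d=17 * → l++
[2,12] -3+35=32 d=15 * → l++
[3,12] 1+35=36 d=11 * → l++
[4,12] 2+35=37 d=10 * → l++
[5,12] 4+35=39 d=8 * → l++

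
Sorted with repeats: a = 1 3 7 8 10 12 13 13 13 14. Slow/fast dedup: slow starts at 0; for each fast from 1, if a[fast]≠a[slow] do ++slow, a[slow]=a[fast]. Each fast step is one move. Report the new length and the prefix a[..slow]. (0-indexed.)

slow=0 fast=1: a[fast]=3≠a[slow]=1 write a[1]=3, slow++,fast++
slow=1 fast=2: a[fast]=7≠a[slow]=3 write a[2]=7, slow++,fast++
slow=2 fast=3: a[fast]=8≠a[slow]=7 write a[3]=8, slow++,fast++
slow=3 fast=4: a[fast]=10≠a[slow]=8 write a[4]=10, slow++,fast++
slow=4 fast=5: a[fast]=12≠a[slow]=10 write a[5]=12, slow++,fast++
slow=5 fast=6: a[fast]=13≠a[slow]=12 write a[6]=13, slow++,fast++
slow=6 fast=7: a[fast]=13=a[slow] dup, fast++
slow=6 fast=8: a[fast]=13=a[slow] dup, fast++
slow=6 fast=9: a[fast]=14≠a[slow]=13 write a[7]=14, slow++,fast++

length 8; prefix = [1, 3, 7, 8, 10, 12, 13, 14]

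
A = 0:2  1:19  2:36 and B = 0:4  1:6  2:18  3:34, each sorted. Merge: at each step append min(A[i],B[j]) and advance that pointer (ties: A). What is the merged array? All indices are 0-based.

[i=0,j=0] A[i]=2<=B[j]=4 take 2 → i++
[i=1,j=0] A[i]=19>B[j]=4 take 4 → j++
[i=1,j=1] A[i]=19>B[j]=6 take 6 → j++
[i=1,j=2] A[i]=19>B[j]=18 take 18 → j++
[i=1,j=3] A[i]=19<=B[j]=34 take 19 → i++
[i=2,j=3] A[i]=36>B[j]=34 take 34 → j++
[i=2,j=4] B done, take A[i]=36 → i++

[2, 4, 6, 18, 19, 34, 36]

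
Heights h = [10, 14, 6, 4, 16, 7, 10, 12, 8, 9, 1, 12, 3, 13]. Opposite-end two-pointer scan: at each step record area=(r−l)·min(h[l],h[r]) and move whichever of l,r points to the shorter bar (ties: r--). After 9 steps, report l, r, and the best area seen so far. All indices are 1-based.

l=1 r=14: min(10,13)*13=130 best=130 *, l++
l=2 r=14: min(14,13)*12=156 best=156 *, r--
l=2 r=13: min(14,3)*11=33 best=156, r--
l=2 r=12: min(14,12)*10=120 best=156, r--
l=2 r=11: min(14,1)*9=9 best=156, r--
l=2 r=10: min(14,9)*8=72 best=156, r--
l=2 r=9: min(14,8)*7=56 best=156, r--
l=2 r=8: min(14,12)*6=72 best=156, r--
l=2 r=7: min(14,10)*5=50 best=156, r--

l=2, r=6, best area=156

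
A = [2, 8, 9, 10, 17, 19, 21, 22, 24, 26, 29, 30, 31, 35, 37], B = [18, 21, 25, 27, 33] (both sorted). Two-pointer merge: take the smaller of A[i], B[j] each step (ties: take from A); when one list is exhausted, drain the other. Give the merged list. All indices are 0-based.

[2, 8, 9, 10, 17, 18, 19, 21, 21, 22, 24, 25, 26, 27, 29, 30, 31, 33, 35, 37]

i=0 j=0: A[i]=2<=B[j]=18 take 2, i++
i=1 j=0: A[i]=8<=B[j]=18 take 8, i++
i=2 j=0: A[i]=9<=B[j]=18 take 9, i++
i=3 j=0: A[i]=10<=B[j]=18 take 10, i++
i=4 j=0: A[i]=17<=B[j]=18 take 17, i++
i=5 j=0: A[i]=19>B[j]=18 take 18, j++
i=5 j=1: A[i]=19<=B[j]=21 take 19, i++
i=6 j=1: A[i]=21<=B[j]=21 take 21, i++
i=7 j=1: A[i]=22>B[j]=21 take 21, j++
i=7 j=2: A[i]=22<=B[j]=25 take 22, i++
i=8 j=2: A[i]=24<=B[j]=25 take 24, i++
i=9 j=2: A[i]=26>B[j]=25 take 25, j++
i=9 j=3: A[i]=26<=B[j]=27 take 26, i++
i=10 j=3: A[i]=29>B[j]=27 take 27, j++
i=10 j=4: A[i]=29<=B[j]=33 take 29, i++
i=11 j=4: A[i]=30<=B[j]=33 take 30, i++
i=12 j=4: A[i]=31<=B[j]=33 take 31, i++
i=13 j=4: A[i]=35>B[j]=33 take 33, j++
i=13 j=5: B done, take A[i]=35, i++
i=14 j=5: B done, take A[i]=37, i++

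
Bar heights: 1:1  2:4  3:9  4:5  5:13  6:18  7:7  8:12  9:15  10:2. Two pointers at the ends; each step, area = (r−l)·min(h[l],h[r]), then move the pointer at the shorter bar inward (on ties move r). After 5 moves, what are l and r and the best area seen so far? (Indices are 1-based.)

[1,10] min(1,2)*9=9 best=9 * → l++
[2,10] min(4,2)*8=16 best=16 * → r--
[2,9] min(4,15)*7=28 best=28 * → l++
[3,9] min(9,15)*6=54 best=54 * → l++
[4,9] min(5,15)*5=25 best=54 → l++

l=5, r=9, best area=54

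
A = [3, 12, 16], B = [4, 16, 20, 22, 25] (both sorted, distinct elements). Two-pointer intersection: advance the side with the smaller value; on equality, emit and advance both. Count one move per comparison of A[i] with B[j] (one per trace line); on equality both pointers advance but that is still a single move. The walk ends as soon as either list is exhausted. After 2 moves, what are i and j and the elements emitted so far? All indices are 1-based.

i=2, j=2, emitted=[]

i=1 j=1: 3<4, i++
i=2 j=1: 12>4, j++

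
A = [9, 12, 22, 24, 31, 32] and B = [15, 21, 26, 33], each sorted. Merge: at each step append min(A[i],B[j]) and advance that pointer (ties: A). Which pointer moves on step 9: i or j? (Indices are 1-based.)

i

i=1 j=1: A[i]=9<=B[j]=15 take 9, i++
i=2 j=1: A[i]=12<=B[j]=15 take 12, i++
i=3 j=1: A[i]=22>B[j]=15 take 15, j++
i=3 j=2: A[i]=22>B[j]=21 take 21, j++
i=3 j=3: A[i]=22<=B[j]=26 take 22, i++
i=4 j=3: A[i]=24<=B[j]=26 take 24, i++
i=5 j=3: A[i]=31>B[j]=26 take 26, j++
i=5 j=4: A[i]=31<=B[j]=33 take 31, i++
i=6 j=4: A[i]=32<=B[j]=33 take 32, i++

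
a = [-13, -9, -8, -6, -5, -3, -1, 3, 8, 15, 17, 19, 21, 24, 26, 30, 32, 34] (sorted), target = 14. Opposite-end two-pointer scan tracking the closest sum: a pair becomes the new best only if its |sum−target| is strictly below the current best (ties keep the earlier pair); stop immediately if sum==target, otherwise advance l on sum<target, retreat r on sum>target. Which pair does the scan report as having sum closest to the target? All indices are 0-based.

pair (-5, 19) with sum 14 (|Δ|=0)

[0,17] -13+34=21 d=7 * → r--
[0,16] -13+32=19 d=5 * → r--
[0,15] -13+30=17 d=3 * → r--
[0,14] -13+26=13 d=1 * → l++
[1,14] -9+26=17 d=3 → r--
[1,13] -9+24=15 d=1 → r--
[1,12] -9+21=12 d=2 → l++
[2,12] -8+21=13 d=1 → l++
[3,12] -6+21=15 d=1 → r--
[3,11] -6+19=13 d=1 → l++
[4,11] -5+19=14 d=0 * → stop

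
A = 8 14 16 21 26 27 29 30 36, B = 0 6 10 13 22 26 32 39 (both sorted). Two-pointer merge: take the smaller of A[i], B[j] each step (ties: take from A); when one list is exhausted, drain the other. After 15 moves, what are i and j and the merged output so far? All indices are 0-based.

i=0 j=0: A[i]=8>B[j]=0 take 0, j++
i=0 j=1: A[i]=8>B[j]=6 take 6, j++
i=0 j=2: A[i]=8<=B[j]=10 take 8, i++
i=1 j=2: A[i]=14>B[j]=10 take 10, j++
i=1 j=3: A[i]=14>B[j]=13 take 13, j++
i=1 j=4: A[i]=14<=B[j]=22 take 14, i++
i=2 j=4: A[i]=16<=B[j]=22 take 16, i++
i=3 j=4: A[i]=21<=B[j]=22 take 21, i++
i=4 j=4: A[i]=26>B[j]=22 take 22, j++
i=4 j=5: A[i]=26<=B[j]=26 take 26, i++
i=5 j=5: A[i]=27>B[j]=26 take 26, j++
i=5 j=6: A[i]=27<=B[j]=32 take 27, i++
i=6 j=6: A[i]=29<=B[j]=32 take 29, i++
i=7 j=6: A[i]=30<=B[j]=32 take 30, i++
i=8 j=6: A[i]=36>B[j]=32 take 32, j++

i=8, j=7, merged so far=[0, 6, 8, 10, 13, 14, 16, 21, 22, 26, 26, 27, 29, 30, 32]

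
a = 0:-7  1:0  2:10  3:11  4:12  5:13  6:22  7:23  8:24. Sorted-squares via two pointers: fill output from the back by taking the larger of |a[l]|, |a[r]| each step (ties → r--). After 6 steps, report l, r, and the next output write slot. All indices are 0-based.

l=0, r=2, next write slot=2

[0,8] |-7|<=|24| out[8]=576 → r--
[0,7] |-7|<=|23| out[7]=529 → r--
[0,6] |-7|<=|22| out[6]=484 → r--
[0,5] |-7|<=|13| out[5]=169 → r--
[0,4] |-7|<=|12| out[4]=144 → r--
[0,3] |-7|<=|11| out[3]=121 → r--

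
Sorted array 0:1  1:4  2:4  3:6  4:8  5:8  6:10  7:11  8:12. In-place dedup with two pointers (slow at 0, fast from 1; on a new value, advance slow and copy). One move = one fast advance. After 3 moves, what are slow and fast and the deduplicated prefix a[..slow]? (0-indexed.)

slow=2, fast=4, prefix=[1, 4, 6]

(s=0,f=1) a[fast]=4≠a[slow]=1 write a[1]=4 → slow++,fast++
(s=1,f=2) a[fast]=4=a[slow] dup → fast++
(s=1,f=3) a[fast]=6≠a[slow]=4 write a[2]=6 → slow++,fast++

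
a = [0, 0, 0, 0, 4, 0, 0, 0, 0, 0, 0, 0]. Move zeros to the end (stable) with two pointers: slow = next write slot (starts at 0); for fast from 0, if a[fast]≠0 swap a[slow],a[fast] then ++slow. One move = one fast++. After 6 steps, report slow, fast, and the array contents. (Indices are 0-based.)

(s=0,f=0) a[fast]=0 → fast++
(s=0,f=1) a[fast]=0 → fast++
(s=0,f=2) a[fast]=0 → fast++
(s=0,f=3) a[fast]=0 → fast++
(s=0,f=4) a[fast]=4≠0 swap→a[0]=4 → slow++,fast++
(s=1,f=5) a[fast]=0 → fast++

slow=1, fast=6, a=[4, 0, 0, 0, 0, 0, 0, 0, 0, 0, 0, 0]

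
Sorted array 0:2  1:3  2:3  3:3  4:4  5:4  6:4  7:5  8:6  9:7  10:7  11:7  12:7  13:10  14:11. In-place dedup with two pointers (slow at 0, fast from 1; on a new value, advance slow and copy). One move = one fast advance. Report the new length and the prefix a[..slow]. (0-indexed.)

length 8; prefix = [2, 3, 4, 5, 6, 7, 10, 11]

slow=0 fast=1: a[fast]=3≠a[slow]=2 write a[1]=3, slow++,fast++
slow=1 fast=2: a[fast]=3=a[slow] dup, fast++
slow=1 fast=3: a[fast]=3=a[slow] dup, fast++
slow=1 fast=4: a[fast]=4≠a[slow]=3 write a[2]=4, slow++,fast++
slow=2 fast=5: a[fast]=4=a[slow] dup, fast++
slow=2 fast=6: a[fast]=4=a[slow] dup, fast++
slow=2 fast=7: a[fast]=5≠a[slow]=4 write a[3]=5, slow++,fast++
slow=3 fast=8: a[fast]=6≠a[slow]=5 write a[4]=6, slow++,fast++
slow=4 fast=9: a[fast]=7≠a[slow]=6 write a[5]=7, slow++,fast++
slow=5 fast=10: a[fast]=7=a[slow] dup, fast++
slow=5 fast=11: a[fast]=7=a[slow] dup, fast++
slow=5 fast=12: a[fast]=7=a[slow] dup, fast++
slow=5 fast=13: a[fast]=10≠a[slow]=7 write a[6]=10, slow++,fast++
slow=6 fast=14: a[fast]=11≠a[slow]=10 write a[7]=11, slow++,fast++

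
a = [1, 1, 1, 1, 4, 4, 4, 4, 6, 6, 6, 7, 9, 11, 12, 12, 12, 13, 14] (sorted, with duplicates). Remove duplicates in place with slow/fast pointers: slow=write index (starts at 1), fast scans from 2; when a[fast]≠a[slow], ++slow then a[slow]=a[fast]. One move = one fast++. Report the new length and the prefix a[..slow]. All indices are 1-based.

length 9; prefix = [1, 4, 6, 7, 9, 11, 12, 13, 14]

(s=1,f=2) a[fast]=1=a[slow] dup → fast++
(s=1,f=3) a[fast]=1=a[slow] dup → fast++
(s=1,f=4) a[fast]=1=a[slow] dup → fast++
(s=1,f=5) a[fast]=4≠a[slow]=1 write a[2]=4 → slow++,fast++
(s=2,f=6) a[fast]=4=a[slow] dup → fast++
(s=2,f=7) a[fast]=4=a[slow] dup → fast++
(s=2,f=8) a[fast]=4=a[slow] dup → fast++
(s=2,f=9) a[fast]=6≠a[slow]=4 write a[3]=6 → slow++,fast++
(s=3,f=10) a[fast]=6=a[slow] dup → fast++
(s=3,f=11) a[fast]=6=a[slow] dup → fast++
(s=3,f=12) a[fast]=7≠a[slow]=6 write a[4]=7 → slow++,fast++
(s=4,f=13) a[fast]=9≠a[slow]=7 write a[5]=9 → slow++,fast++
(s=5,f=14) a[fast]=11≠a[slow]=9 write a[6]=11 → slow++,fast++
(s=6,f=15) a[fast]=12≠a[slow]=11 write a[7]=12 → slow++,fast++
(s=7,f=16) a[fast]=12=a[slow] dup → fast++
(s=7,f=17) a[fast]=12=a[slow] dup → fast++
(s=7,f=18) a[fast]=13≠a[slow]=12 write a[8]=13 → slow++,fast++
(s=8,f=19) a[fast]=14≠a[slow]=13 write a[9]=14 → slow++,fast++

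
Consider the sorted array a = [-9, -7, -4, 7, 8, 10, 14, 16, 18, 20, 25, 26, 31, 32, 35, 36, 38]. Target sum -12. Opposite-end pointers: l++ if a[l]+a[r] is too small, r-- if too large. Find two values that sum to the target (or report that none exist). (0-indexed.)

[0,16] -9+38=29 >-12 → r--
[0,15] -9+36=27 >-12 → r--
[0,14] -9+35=26 >-12 → r--
[0,13] -9+32=23 >-12 → r--
[0,12] -9+31=22 >-12 → r--
[0,11] -9+26=17 >-12 → r--
[0,10] -9+25=16 >-12 → r--
[0,9] -9+20=11 >-12 → r--
[0,8] -9+18=9 >-12 → r--
[0,7] -9+16=7 >-12 → r--
[0,6] -9+14=5 >-12 → r--
[0,5] -9+10=1 >-12 → r--
[0,4] -9+8=-1 >-12 → r--
[0,3] -9+7=-2 >-12 → r--
[0,2] -9+-4=-13 <-12 → l++
[1,2] -7+-4=-11 >-12 → r--

no pair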